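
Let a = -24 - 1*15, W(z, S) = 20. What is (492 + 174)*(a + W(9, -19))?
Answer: -12654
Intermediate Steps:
a = -39 (a = -24 - 15 = -39)
(492 + 174)*(a + W(9, -19)) = (492 + 174)*(-39 + 20) = 666*(-19) = -12654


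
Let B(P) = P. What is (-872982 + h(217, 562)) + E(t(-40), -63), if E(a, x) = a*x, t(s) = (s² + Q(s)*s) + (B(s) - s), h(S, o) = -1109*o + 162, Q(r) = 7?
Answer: -1579238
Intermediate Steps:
h(S, o) = 162 - 1109*o
t(s) = s² + 7*s (t(s) = (s² + 7*s) + (s - s) = (s² + 7*s) + 0 = s² + 7*s)
(-872982 + h(217, 562)) + E(t(-40), -63) = (-872982 + (162 - 1109*562)) - 40*(7 - 40)*(-63) = (-872982 + (162 - 623258)) - 40*(-33)*(-63) = (-872982 - 623096) + 1320*(-63) = -1496078 - 83160 = -1579238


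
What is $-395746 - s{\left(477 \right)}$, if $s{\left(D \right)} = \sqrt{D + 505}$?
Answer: $-395746 - \sqrt{982} \approx -3.9578 \cdot 10^{5}$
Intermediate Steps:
$s{\left(D \right)} = \sqrt{505 + D}$
$-395746 - s{\left(477 \right)} = -395746 - \sqrt{505 + 477} = -395746 - \sqrt{982}$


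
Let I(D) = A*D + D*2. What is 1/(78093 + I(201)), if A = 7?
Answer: 1/79902 ≈ 1.2515e-5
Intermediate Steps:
I(D) = 9*D (I(D) = 7*D + D*2 = 7*D + 2*D = 9*D)
1/(78093 + I(201)) = 1/(78093 + 9*201) = 1/(78093 + 1809) = 1/79902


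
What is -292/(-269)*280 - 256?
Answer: 12896/269 ≈ 47.940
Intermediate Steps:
-292/(-269)*280 - 256 = -292*(-1/269)*280 - 256 = (292/269)*280 - 256 = 81760/269 - 256 = 12896/269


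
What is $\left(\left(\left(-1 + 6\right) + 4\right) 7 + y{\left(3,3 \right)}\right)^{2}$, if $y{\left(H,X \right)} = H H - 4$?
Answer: $4624$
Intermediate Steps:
$y{\left(H,X \right)} = -4 + H^{2}$ ($y{\left(H,X \right)} = H^{2} - 4 = -4 + H^{2}$)
$\left(\left(\left(-1 + 6\right) + 4\right) 7 + y{\left(3,3 \right)}\right)^{2} = \left(\left(\left(-1 + 6\right) + 4\right) 7 - \left(4 - 3^{2}\right)\right)^{2} = \left(\left(5 + 4\right) 7 + \left(-4 + 9\right)\right)^{2} = \left(9 \cdot 7 + 5\right)^{2} = \left(63 + 5\right)^{2} = 68^{2} = 4624$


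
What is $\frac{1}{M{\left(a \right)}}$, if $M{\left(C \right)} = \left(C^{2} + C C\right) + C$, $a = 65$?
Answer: $\frac{1}{8515} \approx 0.00011744$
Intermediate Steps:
$M{\left(C \right)} = C + 2 C^{2}$ ($M{\left(C \right)} = \left(C^{2} + C^{2}\right) + C = 2 C^{2} + C = C + 2 C^{2}$)
$\frac{1}{M{\left(a \right)}} = \frac{1}{65 \left(1 + 2 \cdot 65\right)} = \frac{1}{65 \left(1 + 130\right)} = \frac{1}{65 \cdot 131} = \frac{1}{8515}$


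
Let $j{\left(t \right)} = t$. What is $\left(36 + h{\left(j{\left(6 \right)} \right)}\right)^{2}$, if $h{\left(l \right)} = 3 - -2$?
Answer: $1681$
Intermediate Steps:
$h{\left(l \right)} = 5$ ($h{\left(l \right)} = 3 + 2 = 5$)
$\left(36 + h{\left(j{\left(6 \right)} \right)}\right)^{2} = \left(36 + 5\right)^{2} = 41^{2} = 1681$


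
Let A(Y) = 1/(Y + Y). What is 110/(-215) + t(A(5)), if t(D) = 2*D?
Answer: -67/215 ≈ -0.31163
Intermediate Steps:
A(Y) = 1/(2*Y)
110/(-215) + t(A(5)) = 110/(-215) + 2*((½)/5) = 110*(-1/215) + 2*((½)*(⅕)) = -22/43 + 2*(⅒) = -22/43 + ⅕ = -67/215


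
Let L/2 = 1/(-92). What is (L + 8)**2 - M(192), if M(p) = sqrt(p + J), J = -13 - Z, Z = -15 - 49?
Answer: 134689/2116 - 9*sqrt(3) ≈ 48.064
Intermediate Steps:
Z = -64
L = -1/46 (L = 2/(-92) = 2*(-1/92) = -1/46 ≈ -0.021739)
J = 51 (J = -13 - 1*(-64) = -13 + 64 = 51)
M(p) = sqrt(51 + p) (M(p) = sqrt(p + 51) = sqrt(51 + p))
(L + 8)**2 - M(192) = (-1/46 + 8)**2 - sqrt(51 + 192) = (367/46)**2 - sqrt(243) = 134689/2116 - 9*sqrt(3)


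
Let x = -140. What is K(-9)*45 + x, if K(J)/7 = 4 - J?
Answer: 3955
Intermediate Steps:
K(J) = 28 - 7*J (K(J) = 7*(4 - J) = 28 - 7*J)
K(-9)*45 + x = (28 - 7*(-9))*45 - 140 = (28 + 63)*45 - 140 = 91*45 - 140 = 4095 - 140 = 3955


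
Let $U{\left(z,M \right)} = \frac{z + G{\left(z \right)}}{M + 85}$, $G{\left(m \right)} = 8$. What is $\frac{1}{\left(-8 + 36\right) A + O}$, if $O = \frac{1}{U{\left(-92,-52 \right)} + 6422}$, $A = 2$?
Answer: $\frac{70614}{3954395} \approx 0.017857$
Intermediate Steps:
$U{\left(z,M \right)} = \frac{8 + z}{85 + M}$ ($U{\left(z,M \right)} = \frac{z + 8}{M + 85} = \frac{8 + z}{85 + M}$)
$O = \frac{11}{70614}$ ($O = \frac{1}{\frac{8 - 92}{85 - 52} + 6422} = \frac{1}{\frac{1}{33} \left(-84\right) + 6422} = \frac{1}{- \frac{28}{11} + 6422} = \frac{1}{\frac{70614}{11}} = \frac{11}{70614} \approx 0.00015578$)
$\frac{1}{\left(-8 + 36\right) A + O} = \frac{1}{\left(-8 + 36\right) 2 + \frac{11}{70614}} = \frac{1}{28 \cdot 2 + \frac{11}{70614}} = \frac{1}{56 + \frac{11}{70614}} = \frac{1}{\frac{3954395}{70614}} = \frac{70614}{3954395}$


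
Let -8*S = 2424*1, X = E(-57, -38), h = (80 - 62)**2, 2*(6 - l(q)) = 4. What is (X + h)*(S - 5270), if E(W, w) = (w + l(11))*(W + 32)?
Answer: -6542702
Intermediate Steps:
l(q) = 4 (l(q) = 6 - 1/2*4 = 6 - 2 = 4)
E(W, w) = (4 + w)*(32 + W) (E(W, w) = (w + 4)*(W + 32) = (4 + w)*(32 + W))
h = 324 (h = 18**2 = 324)
X = 850 (X = 128 + 4*(-57) + 32*(-38) - 57*(-38) = 128 - 228 - 1216 + 2166 = 850)
S = -303 ≈ -303.00
(X + h)*(S - 5270) = (850 + 324)*(-303 - 5270) = 1174*(-5573) = -6542702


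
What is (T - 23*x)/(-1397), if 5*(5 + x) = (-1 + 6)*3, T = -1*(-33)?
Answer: -79/1397 ≈ -0.056550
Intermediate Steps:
T = 33
x = -2 (x = -5 + ((-1 + 6)*3)/5 = -5 + (5*3)/5 = -5 + (1/5)*15 = -5 + 3 = -2)
(T - 23*x)/(-1397) = (33 - 23*(-2))/(-1397) = (33 + 46)*(-1/1397) = 79*(-1/1397) = -79/1397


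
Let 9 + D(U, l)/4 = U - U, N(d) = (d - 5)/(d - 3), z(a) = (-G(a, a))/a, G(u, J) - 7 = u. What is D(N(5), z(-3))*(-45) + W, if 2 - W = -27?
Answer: 1649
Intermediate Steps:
W = 29 (W = 2 - 1*(-27) = 2 + 27 = 29)
G(u, J) = 7 + u
z(a) = (-7 - a)/a (z(a) = (-(7 + a))/a = (-7 - a)/a)
N(d) = (-5 + d)/(-3 + d)
D(U, l) = -36 (D(U, l) = -36 + 4*(U - U) = -36 + 4*0 = -36 + 0 = -36)
D(N(5), z(-3))*(-45) + W = -36*(-45) + 29 = 1620 + 29 = 1649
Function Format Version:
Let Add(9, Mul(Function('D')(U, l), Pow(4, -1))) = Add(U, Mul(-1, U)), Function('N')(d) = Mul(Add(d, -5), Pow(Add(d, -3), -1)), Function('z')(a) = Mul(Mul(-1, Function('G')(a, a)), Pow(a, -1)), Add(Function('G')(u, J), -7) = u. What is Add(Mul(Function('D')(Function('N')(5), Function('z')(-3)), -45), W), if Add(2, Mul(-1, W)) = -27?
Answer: 1649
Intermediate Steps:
W = 29 (W = Add(2, Mul(-1, -27)) = Add(2, 27) = 29)
Function('G')(u, J) = Add(7, u)
Function('z')(a) = Mul(Pow(a, -1), Add(-7, Mul(-1, a))) (Function('z')(a) = Mul(Mul(-1, Add(7, a)), Pow(a, -1)) = Mul(Add(-7, Mul(-1, a)), Pow(a, -1)) = Mul(Pow(a, -1), Add(-7, Mul(-1, a))))
Function('N')(d) = Mul(Pow(Add(-3, d), -1), Add(-5, d)) (Function('N')(d) = Mul(Add(-5, d), Pow(Add(-3, d), -1)) = Mul(Pow(Add(-3, d), -1), Add(-5, d)))
Function('D')(U, l) = -36 (Function('D')(U, l) = Add(-36, Mul(4, Add(U, Mul(-1, U)))) = Add(-36, Mul(4, 0)) = Add(-36, 0) = -36)
Add(Mul(Function('D')(Function('N')(5), Function('z')(-3)), -45), W) = Add(Mul(-36, -45), 29) = Add(1620, 29) = 1649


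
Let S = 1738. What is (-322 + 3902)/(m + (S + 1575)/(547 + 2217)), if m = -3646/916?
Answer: -2265982480/1760709 ≈ -1287.0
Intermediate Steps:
m = -1823/458 (m = -3646*1/916 = -1823/458 ≈ -3.9804)
(-322 + 3902)/(m + (S + 1575)/(547 + 2217)) = (-322 + 3902)/(-1823/458 + (1738 + 1575)/(547 + 2217)) = 3580/(-1823/458 + 3313/2764) = 3580/(-1760709/632956) = 3580*(-632956/1760709) = -2265982480/1760709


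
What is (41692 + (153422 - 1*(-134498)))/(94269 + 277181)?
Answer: 8674/9775 ≈ 0.88737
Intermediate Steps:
(41692 + (153422 - 1*(-134498)))/(94269 + 277181) = (41692 + (153422 + 134498))/371450 = (41692 + 287920)*(1/371450) = 329612*(1/371450) = 8674/9775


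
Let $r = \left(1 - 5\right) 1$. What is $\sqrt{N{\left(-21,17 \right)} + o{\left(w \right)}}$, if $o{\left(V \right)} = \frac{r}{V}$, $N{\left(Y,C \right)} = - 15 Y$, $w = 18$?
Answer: $\frac{\sqrt{2833}}{3} \approx 17.742$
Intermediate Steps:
$r = -4$ ($r = \left(-4\right) 1 = -4$)
$o{\left(V \right)} = - \frac{4}{V}$
$\sqrt{N{\left(-21,17 \right)} + o{\left(w \right)}} = \sqrt{\left(-15\right) \left(-21\right) - \frac{4}{18}} = \sqrt{315 - \frac{2}{9}} = \sqrt{\frac{2833}{9}} = \frac{\sqrt{2833}}{3}$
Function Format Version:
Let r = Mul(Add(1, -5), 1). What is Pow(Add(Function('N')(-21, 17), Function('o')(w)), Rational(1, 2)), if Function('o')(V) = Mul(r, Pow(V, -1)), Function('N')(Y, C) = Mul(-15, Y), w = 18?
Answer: Mul(Rational(1, 3), Pow(2833, Rational(1, 2))) ≈ 17.742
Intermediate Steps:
r = -4 (r = Mul(-4, 1) = -4)
Function('o')(V) = Mul(-4, Pow(V, -1))
Pow(Add(Function('N')(-21, 17), Function('o')(w)), Rational(1, 2)) = Pow(Add(Mul(-15, -21), Mul(-4, Pow(18, -1))), Rational(1, 2)) = Pow(Add(315, Mul(-4, Rational(1, 18))), Rational(1, 2)) = Pow(Add(315, Rational(-2, 9)), Rational(1, 2)) = Pow(Rational(2833, 9), Rational(1, 2)) = Mul(Rational(1, 3), Pow(2833, Rational(1, 2)))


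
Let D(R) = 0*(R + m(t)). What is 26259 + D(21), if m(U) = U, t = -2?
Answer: 26259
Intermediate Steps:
D(R) = 0 (D(R) = 0*(R - 2) = 0*(-2 + R) = 0)
26259 + D(21) = 26259 + 0 = 26259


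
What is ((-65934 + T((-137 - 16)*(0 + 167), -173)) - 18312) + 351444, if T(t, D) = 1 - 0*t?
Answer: 267199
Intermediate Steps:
T(t, D) = 1 (T(t, D) = 1 - 5*0 = 1 + 0 = 1)
((-65934 + T((-137 - 16)*(0 + 167), -173)) - 18312) + 351444 = ((-65934 + 1) - 18312) + 351444 = (-65933 - 18312) + 351444 = -84245 + 351444 = 267199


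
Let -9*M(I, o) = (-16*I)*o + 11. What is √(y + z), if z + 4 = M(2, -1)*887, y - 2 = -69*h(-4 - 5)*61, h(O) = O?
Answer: √302770/3 ≈ 183.42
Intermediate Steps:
y = 37883 (y = 2 - 69*(-4 - 5)*61 = 2 - 69*(-9)*61 = 2 + 621*61 = 2 + 37881 = 37883)
M(I, o) = -11/9 + 16*I*o/9 (M(I, o) = -((-16*I)*o + 11)/9 = -(-16*I*o + 11)/9 = -(11 - 16*I*o)/9 = -11/9 + 16*I*o/9)
z = -38177/9 (z = -4 + (-11/9 + (16/9)*2*(-1))*887 = -4 + (-11/9 - 32/9)*887 = -4 - 43/9*887 = -4 - 38141/9 = -38177/9 ≈ -4241.9)
√(y + z) = √(37883 - 38177/9) = √(302770/9) = √302770/3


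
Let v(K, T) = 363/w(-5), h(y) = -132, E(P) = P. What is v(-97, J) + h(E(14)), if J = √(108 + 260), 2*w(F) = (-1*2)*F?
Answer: -297/5 ≈ -59.400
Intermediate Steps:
w(F) = -F (w(F) = ((-1*2)*F)/2 = (-2*F)/2 = -F)
J = 4*√23 (J = √368 = 4*√23 ≈ 19.183)
v(K, T) = 363/5 (v(K, T) = 363/((-1*(-5))) = 363/5)
v(-97, J) + h(E(14)) = 363/5 - 132 = -297/5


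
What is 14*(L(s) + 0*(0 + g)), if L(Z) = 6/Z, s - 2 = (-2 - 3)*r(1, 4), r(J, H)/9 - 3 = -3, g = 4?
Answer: 42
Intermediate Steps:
r(J, H) = 0 (r(J, H) = 27 + 9*(-3) = 27 - 27 = 0)
s = 2 (s = 2 + (-2 - 3)*0 = 2 - 5*0 = 2 + 0 = 2)
14*(L(s) + 0*(0 + g)) = 14*(6/2 + 0*(0 + 4)) = 14*(6*(1/2) + 0*4) = 14*(3 + 0) = 14*3 = 42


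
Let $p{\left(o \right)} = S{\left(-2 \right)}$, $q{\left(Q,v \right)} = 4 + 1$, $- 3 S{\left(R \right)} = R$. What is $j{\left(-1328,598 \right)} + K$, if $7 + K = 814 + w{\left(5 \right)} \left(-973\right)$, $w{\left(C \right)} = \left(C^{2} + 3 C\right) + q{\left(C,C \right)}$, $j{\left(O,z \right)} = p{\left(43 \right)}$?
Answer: $- \frac{128932}{3} \approx -42977.0$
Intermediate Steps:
$S{\left(R \right)} = - \frac{R}{3}$
$q{\left(Q,v \right)} = 5$
$p{\left(o \right)} = \frac{2}{3}$ ($p{\left(o \right)} = \left(- \frac{1}{3}\right) \left(-2\right) = \frac{2}{3}$)
$j{\left(O,z \right)} = \frac{2}{3}$
$w{\left(C \right)} = 5 + C^{2} + 3 C$ ($w{\left(C \right)} = \left(C^{2} + 3 C\right) + 5 = 5 + C^{2} + 3 C$)
$K = -42978$ ($K = -7 + \left(814 + \left(5 + 5^{2} + 3 \cdot 5\right) \left(-973\right)\right) = -7 + \left(814 + \left(5 + 25 + 15\right) \left(-973\right)\right) = -7 + \left(814 + 45 \left(-973\right)\right) = -7 + \left(814 - 43785\right) = -7 - 42971 = -42978$)
$j{\left(-1328,598 \right)} + K = \frac{2}{3} - 42978 = - \frac{128932}{3}$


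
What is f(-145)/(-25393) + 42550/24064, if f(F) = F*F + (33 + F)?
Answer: 288610859/305528576 ≈ 0.94463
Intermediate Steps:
f(F) = 33 + F + F² (f(F) = F² + (33 + F) = 33 + F + F²)
f(-145)/(-25393) + 42550/24064 = (33 - 145 + (-145)²)/(-25393) + 42550/24064 = (33 - 145 + 21025)*(-1/25393) + 42550*(1/24064) = 20913*(-1/25393) + 21275/12032 = -20913/25393 + 21275/12032 = 288610859/305528576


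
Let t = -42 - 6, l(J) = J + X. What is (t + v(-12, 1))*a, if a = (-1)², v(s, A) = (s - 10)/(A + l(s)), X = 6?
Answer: -218/5 ≈ -43.600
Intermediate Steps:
l(J) = 6 + J (l(J) = J + 6 = 6 + J)
v(s, A) = (-10 + s)/(6 + A + s) (v(s, A) = (s - 10)/(A + (6 + s)) = (-10 + s)/(6 + A + s))
a = 1
t = -48
(t + v(-12, 1))*a = (-48 + (-10 - 12)/(6 + 1 - 12))*1 = (-48 - 22/(-5))*1 = (-48 - ⅕*(-22))*1 = (-48 + 22/5)*1 = -218/5*1 = -218/5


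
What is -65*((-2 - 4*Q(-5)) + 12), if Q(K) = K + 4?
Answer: -910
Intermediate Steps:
Q(K) = 4 + K
-65*((-2 - 4*Q(-5)) + 12) = -65*((-2 - 4*(4 - 5)) + 12) = -65*((-2 - 4*(-1)) + 12) = -65*((-2 + 4) + 12) = -65*(2 + 12) = -65*14 = -910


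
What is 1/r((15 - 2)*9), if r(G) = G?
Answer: 1/117 ≈ 0.0085470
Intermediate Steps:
1/r((15 - 2)*9) = 1/((15 - 2)*9) = 1/(13*9) = 1/117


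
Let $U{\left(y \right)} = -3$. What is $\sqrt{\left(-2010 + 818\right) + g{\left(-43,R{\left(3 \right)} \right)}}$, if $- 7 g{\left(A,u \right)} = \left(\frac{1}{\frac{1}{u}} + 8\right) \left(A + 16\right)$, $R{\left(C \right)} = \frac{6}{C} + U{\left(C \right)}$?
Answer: $i \sqrt{1165} \approx 34.132 i$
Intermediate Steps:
$R{\left(C \right)} = -3 + \frac{6}{C}$ ($R{\left(C \right)} = \frac{6}{C} - 3 = -3 + \frac{6}{C}$)
$g{\left(A,u \right)} = - \frac{\left(8 + u\right) \left(16 + A\right)}{7}$ ($g{\left(A,u \right)} = - \frac{\left(\frac{1}{\frac{1}{u}} + 8\right) \left(A + 16\right)}{7} = - \frac{\left(u + 8\right) \left(16 + A\right)}{7} = - \frac{\left(8 + u\right) \left(16 + A\right)}{7}$)
$\sqrt{\left(-2010 + 818\right) + g{\left(-43,R{\left(3 \right)} \right)}} = \sqrt{\left(-2010 + 818\right) - \left(- \frac{216}{7} - \frac{27 \left(-3 + \frac{6}{3}\right)}{7}\right)} = \sqrt{-1192 - \left(- \frac{216}{7} - \frac{27 \left(-3 + 6 \cdot \frac{1}{3}\right)}{7}\right)} = \sqrt{-1192 - \left(- \frac{216}{7} - \frac{27 \left(-3 + 2\right)}{7}\right)} = \sqrt{-1192 - \left(- \frac{232}{7} + \frac{43}{7}\right)} = \sqrt{-1192 + \left(- \frac{128}{7} + \frac{16}{7} + \frac{344}{7} - \frac{43}{7}\right)} = \sqrt{-1192 + 27} = \sqrt{-1165} = i \sqrt{1165}$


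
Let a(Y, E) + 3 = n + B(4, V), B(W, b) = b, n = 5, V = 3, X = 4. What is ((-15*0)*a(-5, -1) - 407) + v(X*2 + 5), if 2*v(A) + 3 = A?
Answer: -402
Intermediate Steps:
v(A) = -3/2 + A/2
a(Y, E) = 5 (a(Y, E) = -3 + (5 + 3) = -3 + 8 = 5)
((-15*0)*a(-5, -1) - 407) + v(X*2 + 5) = (-15*0*5 - 407) + (-3/2 + (4*2 + 5)/2) = (0*5 - 407) + (-3/2 + (8 + 5)/2) = (0 - 407) + (-3/2 + (½)*13) = -407 + (-3/2 + 13/2) = -407 + 5 = -402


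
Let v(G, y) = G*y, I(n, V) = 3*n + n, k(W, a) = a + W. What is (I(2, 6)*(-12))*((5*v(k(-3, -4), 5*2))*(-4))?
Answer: -134400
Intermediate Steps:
k(W, a) = W + a
I(n, V) = 4*n
(I(2, 6)*(-12))*((5*v(k(-3, -4), 5*2))*(-4)) = ((4*2)*(-12))*((5*((-3 - 4)*(5*2)))*(-4)) = (8*(-12))*((5*(-7*10))*(-4)) = -96*5*(-70)*(-4) = -(-33600)*(-4) = -96*1400 = -134400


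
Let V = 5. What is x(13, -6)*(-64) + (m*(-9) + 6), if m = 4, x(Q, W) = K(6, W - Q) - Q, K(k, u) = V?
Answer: 482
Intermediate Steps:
K(k, u) = 5
x(Q, W) = 5 - Q
x(13, -6)*(-64) + (m*(-9) + 6) = (5 - 1*13)*(-64) + (4*(-9) + 6) = (5 - 13)*(-64) + (-36 + 6) = -8*(-64) - 30 = 512 - 30 = 482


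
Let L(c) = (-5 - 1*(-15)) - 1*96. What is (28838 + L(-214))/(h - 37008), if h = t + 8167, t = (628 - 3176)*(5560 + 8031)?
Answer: -9584/11552903 ≈ -0.00082957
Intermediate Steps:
L(c) = -86 (L(c) = (-5 + 15) - 96 = 10 - 96 = -86)
t = -34629868 (t = -2548*13591 = -34629868)
h = -34621701 (h = -34629868 + 8167 = -34621701)
(28838 + L(-214))/(h - 37008) = (28838 - 86)/(-34621701 - 37008) = 28752/(-34658709) = 28752*(-1/34658709) = -9584/11552903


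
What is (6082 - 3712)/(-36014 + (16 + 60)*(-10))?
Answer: -395/6129 ≈ -0.064448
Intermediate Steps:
(6082 - 3712)/(-36014 + (16 + 60)*(-10)) = 2370/(-36014 + 76*(-10)) = 2370/(-36014 - 760) = 2370/(-36774) = 2370*(-1/36774) = -395/6129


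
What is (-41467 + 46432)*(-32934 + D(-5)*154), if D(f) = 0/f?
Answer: -163517310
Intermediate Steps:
D(f) = 0
(-41467 + 46432)*(-32934 + D(-5)*154) = (-41467 + 46432)*(-32934 + 0*154) = 4965*(-32934 + 0) = 4965*(-32934) = -163517310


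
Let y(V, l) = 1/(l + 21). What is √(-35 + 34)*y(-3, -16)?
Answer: I/5 ≈ 0.2*I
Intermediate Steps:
y(V, l) = 1/(21 + l)
√(-35 + 34)*y(-3, -16) = √(-35 + 34)/(21 - 16) = √(-1)/5 = I*(⅕) = I/5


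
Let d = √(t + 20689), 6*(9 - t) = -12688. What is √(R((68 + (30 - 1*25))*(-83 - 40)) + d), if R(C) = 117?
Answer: √(1053 + 3*√205314)/3 ≈ 16.372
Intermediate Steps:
t = 6371/3 (t = 9 - ⅙*(-12688) = 9 + 6344/3 = 6371/3 ≈ 2123.7)
d = √205314/3 (d = √(6371/3 + 20689) = √(68438/3) = √205314/3 ≈ 151.04)
√(R((68 + (30 - 1*25))*(-83 - 40)) + d) = √(117 + √205314/3)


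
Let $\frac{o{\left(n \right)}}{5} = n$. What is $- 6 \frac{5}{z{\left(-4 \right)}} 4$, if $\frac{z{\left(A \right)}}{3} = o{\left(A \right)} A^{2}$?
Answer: $\frac{1}{8} \approx 0.125$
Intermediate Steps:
$o{\left(n \right)} = 5 n$
$z{\left(A \right)} = 15 A^{3}$ ($z{\left(A \right)} = 3 \cdot 5 A A^{2} = 3 \cdot 5 A^{3} = 15 A^{3}$)
$- 6 \frac{5}{z{\left(-4 \right)}} 4 = - 6 \frac{5}{15 \left(-4\right)^{3}} \cdot 4 = - 6 \frac{5}{15 \left(-64\right)} 4 = - 6 \frac{5}{-960} \cdot 4 = - 6 \cdot 5 \left(- \frac{1}{960}\right) 4 = \left(-6\right) \left(- \frac{1}{192}\right) 4 = \frac{1}{32} \cdot 4 = \frac{1}{8}$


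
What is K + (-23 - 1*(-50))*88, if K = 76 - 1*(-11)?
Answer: 2463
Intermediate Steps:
K = 87 (K = 76 + 11 = 87)
K + (-23 - 1*(-50))*88 = 87 + (-23 - 1*(-50))*88 = 87 + (-23 + 50)*88 = 87 + 27*88 = 87 + 2376 = 2463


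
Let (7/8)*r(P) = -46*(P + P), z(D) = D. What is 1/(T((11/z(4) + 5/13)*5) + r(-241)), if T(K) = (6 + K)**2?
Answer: 18928/488515607 ≈ 3.8746e-5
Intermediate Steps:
r(P) = -736*P/7 (r(P) = 8*(-46*(P + P))/7 = 8*(-92*P)/7 = -736*P/7)
1/(T((11/z(4) + 5/13)*5) + r(-241)) = 1/((6 + (11/4 + 5/13)*5)**2 - 736/7*(-241)) = 1/((6 + (11*(1/4) + 5*(1/13))*5)**2 + 177376/7) = 1/((6 + (11/4 + 5/13)*5)**2 + 177376/7) = 1/((6 + (163/52)*5)**2 + 177376/7) = 1/((6 + 815/52)**2 + 177376/7) = 1/((1127/52)**2 + 177376/7) = 1/(1270129/2704 + 177376/7) = 1/(488515607/18928) = 18928/488515607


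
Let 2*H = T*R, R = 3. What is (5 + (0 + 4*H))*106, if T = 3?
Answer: 2438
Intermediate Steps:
H = 9/2 (H = (3*3)/2 = (½)*9 = 9/2 ≈ 4.5000)
(5 + (0 + 4*H))*106 = (5 + (0 + 4*(9/2)))*106 = (5 + (0 + 18))*106 = (5 + 18)*106 = 23*106 = 2438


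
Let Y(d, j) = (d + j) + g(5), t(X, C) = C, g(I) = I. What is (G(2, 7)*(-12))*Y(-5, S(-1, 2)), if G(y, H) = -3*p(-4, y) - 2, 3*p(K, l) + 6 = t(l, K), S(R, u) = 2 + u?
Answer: -384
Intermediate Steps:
p(K, l) = -2 + K/3
Y(d, j) = 5 + d + j (Y(d, j) = (d + j) + 5 = 5 + d + j)
G(y, H) = 8 (G(y, H) = -3*(-2 + (⅓)*(-4)) - 2 = -3*(-2 - 4/3) - 2 = -3*(-10/3) - 2 = 10 - 2 = 8)
(G(2, 7)*(-12))*Y(-5, S(-1, 2)) = (8*(-12))*(5 - 5 + (2 + 2)) = -96*(5 - 5 + 4) = -96*4 = -384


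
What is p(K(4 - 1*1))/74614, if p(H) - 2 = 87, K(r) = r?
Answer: 89/74614 ≈ 0.0011928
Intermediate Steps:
p(H) = 89 (p(H) = 2 + 87 = 89)
p(K(4 - 1*1))/74614 = 89/74614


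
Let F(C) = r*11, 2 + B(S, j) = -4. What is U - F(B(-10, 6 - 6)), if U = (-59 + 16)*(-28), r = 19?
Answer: 995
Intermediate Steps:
B(S, j) = -6 (B(S, j) = -2 - 4 = -6)
F(C) = 209 (F(C) = 19*11 = 209)
U = 1204 (U = -43*(-28) = 1204)
U - F(B(-10, 6 - 6)) = 1204 - 1*209 = 1204 - 209 = 995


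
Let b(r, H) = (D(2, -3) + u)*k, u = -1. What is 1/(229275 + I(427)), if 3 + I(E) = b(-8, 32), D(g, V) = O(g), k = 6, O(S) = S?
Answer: 1/229278 ≈ 4.3615e-6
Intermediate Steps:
D(g, V) = g
b(r, H) = 6 (b(r, H) = (2 - 1)*6 = 1*6 = 6)
I(E) = 3 (I(E) = -3 + 6 = 3)
1/(229275 + I(427)) = 1/(229275 + 3) = 1/229278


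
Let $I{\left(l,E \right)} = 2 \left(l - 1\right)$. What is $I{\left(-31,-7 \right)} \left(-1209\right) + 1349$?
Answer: $78725$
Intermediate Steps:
$I{\left(l,E \right)} = -2 + 2 l$ ($I{\left(l,E \right)} = 2 \left(-1 + l\right) = -2 + 2 l$)
$I{\left(-31,-7 \right)} \left(-1209\right) + 1349 = \left(-2 + 2 \left(-31\right)\right) \left(-1209\right) + 1349 = \left(-2 - 62\right) \left(-1209\right) + 1349 = \left(-64\right) \left(-1209\right) + 1349 = 77376 + 1349 = 78725$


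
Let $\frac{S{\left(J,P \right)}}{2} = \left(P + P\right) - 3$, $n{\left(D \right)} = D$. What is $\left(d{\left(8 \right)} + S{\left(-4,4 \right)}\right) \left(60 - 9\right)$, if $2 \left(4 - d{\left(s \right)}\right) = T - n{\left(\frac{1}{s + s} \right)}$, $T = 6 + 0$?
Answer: $\frac{18003}{32} \approx 562.59$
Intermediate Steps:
$T = 6$
$S{\left(J,P \right)} = -6 + 4 P$ ($S{\left(J,P \right)} = 2 \left(\left(P + P\right) - 3\right) = 2 \left(2 P - 3\right) = 2 \left(-3 + 2 P\right) = -6 + 4 P$)
$d{\left(s \right)} = 1 + \frac{1}{4 s}$ ($d{\left(s \right)} = 4 - \frac{6 - \frac{1}{s + s}}{2} = 4 - \frac{6 - \frac{1}{2 s}}{2} = 4 - \left(3 - \frac{1}{4 s}\right) = 1 + \frac{1}{4 s}$)
$\left(d{\left(8 \right)} + S{\left(-4,4 \right)}\right) \left(60 - 9\right) = \left(\frac{\frac{1}{4} + 8}{8} + \left(-6 + 4 \cdot 4\right)\right) \left(60 - 9\right) = \left(\frac{1}{8} \cdot \frac{33}{4} + \left(-6 + 16\right)\right) 51 = \left(\frac{33}{32} + 10\right) 51 = \frac{353}{32} \cdot 51 = \frac{18003}{32}$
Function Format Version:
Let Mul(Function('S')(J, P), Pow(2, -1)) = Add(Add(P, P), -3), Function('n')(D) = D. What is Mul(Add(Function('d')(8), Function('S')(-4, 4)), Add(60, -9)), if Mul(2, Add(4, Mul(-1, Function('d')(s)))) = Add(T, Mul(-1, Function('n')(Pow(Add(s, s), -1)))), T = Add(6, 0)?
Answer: Rational(18003, 32) ≈ 562.59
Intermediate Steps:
T = 6
Function('S')(J, P) = Add(-6, Mul(4, P)) (Function('S')(J, P) = Mul(2, Add(Add(P, P), -3)) = Mul(2, Add(Mul(2, P), -3)) = Mul(2, Add(-3, Mul(2, P))) = Add(-6, Mul(4, P)))
Function('d')(s) = Add(1, Mul(Rational(1, 4), Pow(s, -1))) (Function('d')(s) = Add(4, Mul(Rational(-1, 2), Add(6, Mul(-1, Pow(Add(s, s), -1))))) = Add(4, Mul(Rational(-1, 2), Add(6, Mul(-1, Pow(Mul(2, s), -1))))) = Add(4, Mul(Rational(-1, 2), Add(6, Mul(-1, Mul(Rational(1, 2), Pow(s, -1)))))) = Add(4, Mul(Rational(-1, 2), Add(6, Mul(Rational(-1, 2), Pow(s, -1))))) = Add(4, Add(-3, Mul(Rational(1, 4), Pow(s, -1)))) = Add(1, Mul(Rational(1, 4), Pow(s, -1))))
Mul(Add(Function('d')(8), Function('S')(-4, 4)), Add(60, -9)) = Mul(Add(Mul(Pow(8, -1), Add(Rational(1, 4), 8)), Add(-6, Mul(4, 4))), Add(60, -9)) = Mul(Add(Mul(Rational(1, 8), Rational(33, 4)), Add(-6, 16)), 51) = Mul(Add(Rational(33, 32), 10), 51) = Mul(Rational(353, 32), 51) = Rational(18003, 32)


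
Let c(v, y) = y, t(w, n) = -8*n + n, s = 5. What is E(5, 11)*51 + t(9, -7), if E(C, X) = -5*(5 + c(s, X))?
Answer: -4031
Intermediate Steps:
t(w, n) = -7*n
E(C, X) = -25 - 5*X (E(C, X) = -5*(5 + X) = -25 - 5*X)
E(5, 11)*51 + t(9, -7) = (-25 - 5*11)*51 - 7*(-7) = (-25 - 55)*51 + 49 = -80*51 + 49 = -4080 + 49 = -4031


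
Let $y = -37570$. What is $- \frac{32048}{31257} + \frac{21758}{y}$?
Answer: $- \frac{942066583}{587162745} \approx -1.6044$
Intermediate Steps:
$- \frac{32048}{31257} + \frac{21758}{y} = - \frac{32048}{31257} + \frac{21758}{-37570} = \left(-32048\right) \frac{1}{31257} + 21758 \left(- \frac{1}{37570}\right) = - \frac{32048}{31257} - \frac{10879}{18785} = - \frac{942066583}{587162745}$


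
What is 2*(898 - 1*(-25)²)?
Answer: 546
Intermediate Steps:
2*(898 - 1*(-25)²) = 2*(898 - 1*625) = 2*(898 - 625) = 2*273 = 546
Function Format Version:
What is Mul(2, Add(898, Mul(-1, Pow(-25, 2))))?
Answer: 546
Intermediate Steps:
Mul(2, Add(898, Mul(-1, Pow(-25, 2)))) = Mul(2, Add(898, Mul(-1, 625))) = Mul(2, Add(898, -625)) = Mul(2, 273) = 546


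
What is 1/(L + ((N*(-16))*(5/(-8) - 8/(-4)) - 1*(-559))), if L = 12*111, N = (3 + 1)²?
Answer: 1/1539 ≈ 0.00064977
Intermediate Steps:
N = 16 (N = 4² = 16)
L = 1332
1/(L + ((N*(-16))*(5/(-8) - 8/(-4)) - 1*(-559))) = 1/(1332 + ((16*(-16))*(5/(-8) - 8/(-4)) - 1*(-559))) = 1/(1332 + (-256*(5*(-⅛) - 8*(-¼)) + 559)) = 1/(1332 + (-256*(-5/8 + 2) + 559)) = 1/(1332 + (-256*11/8 + 559)) = 1/(1332 + (-352 + 559)) = 1/(1332 + 207) = 1/1539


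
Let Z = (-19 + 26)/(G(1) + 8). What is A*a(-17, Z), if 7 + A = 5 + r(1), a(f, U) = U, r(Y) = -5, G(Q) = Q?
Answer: -49/9 ≈ -5.4444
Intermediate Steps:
Z = 7/9 (Z = (-19 + 26)/(1 + 8) = 7/9 ≈ 0.77778)
A = -7 (A = -7 + (5 - 5) = -7 + 0 = -7)
A*a(-17, Z) = -7*7/9 = -49/9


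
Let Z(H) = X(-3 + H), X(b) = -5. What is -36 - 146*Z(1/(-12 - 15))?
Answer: 694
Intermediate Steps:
Z(H) = -5
-36 - 146*Z(1/(-12 - 15)) = -36 - 146*(-5) = -36 + 730 = 694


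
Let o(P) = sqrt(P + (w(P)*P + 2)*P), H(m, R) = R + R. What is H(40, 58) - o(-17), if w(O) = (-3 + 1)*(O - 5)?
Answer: 116 - sqrt(12665) ≈ 3.4611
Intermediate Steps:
H(m, R) = 2*R
w(O) = 10 - 2*O (w(O) = -2*(-5 + O) = 10 - 2*O)
o(P) = sqrt(P + P*(2 + P*(10 - 2*P))) (o(P) = sqrt(P + ((10 - 2*P)*P + 2)*P) = sqrt(P + (P*(10 - 2*P) + 2)*P) = sqrt(P + (2 + P*(10 - 2*P))*P) = sqrt(P + P*(2 + P*(10 - 2*P))))
H(40, 58) - o(-17) = 2*58 - sqrt(-1*(-17)*(-3 + 2*(-17)*(-5 - 17))) = 116 - sqrt(-1*(-17)*(-3 + 2*(-17)*(-22))) = 116 - sqrt(-1*(-17)*(-3 + 748)) = 116 - sqrt(-1*(-17)*745) = 116 - sqrt(12665)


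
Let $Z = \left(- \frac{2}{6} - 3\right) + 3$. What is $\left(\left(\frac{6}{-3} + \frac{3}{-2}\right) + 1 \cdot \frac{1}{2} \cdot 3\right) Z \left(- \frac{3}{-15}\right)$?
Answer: $\frac{2}{15} \approx 0.13333$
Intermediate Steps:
$Z = - \frac{1}{3}$ ($Z = \left(\left(-2\right) \frac{1}{6} - 3\right) + 3 = \left(- \frac{1}{3} - 3\right) + 3 = - \frac{10}{3} + 3 = - \frac{1}{3} \approx -0.33333$)
$\left(\left(\frac{6}{-3} + \frac{3}{-2}\right) + 1 \cdot \frac{1}{2} \cdot 3\right) Z \left(- \frac{3}{-15}\right) = \left(\left(\frac{6}{-3} + \frac{3}{-2}\right) + 1 \cdot \frac{1}{2} \cdot 3\right) \left(- \frac{1}{3}\right) \left(- \frac{3}{-15}\right) = \left(\left(6 \left(- \frac{1}{3}\right) + 3 \left(- \frac{1}{2}\right)\right) + 1 \cdot \frac{1}{2} \cdot 3\right) \left(- \frac{1}{3}\right) \left(\left(-3\right) \left(- \frac{1}{15}\right)\right) = \left(\left(-2 - \frac{3}{2}\right) + \frac{1}{2} \cdot 3\right) \left(- \frac{1}{3}\right) \frac{1}{5} = \left(- \frac{7}{2} + \frac{3}{2}\right) \left(- \frac{1}{3}\right) \frac{1}{5} = \left(-2\right) \left(- \frac{1}{3}\right) \frac{1}{5} = \frac{2}{3} \cdot \frac{1}{5} = \frac{2}{15}$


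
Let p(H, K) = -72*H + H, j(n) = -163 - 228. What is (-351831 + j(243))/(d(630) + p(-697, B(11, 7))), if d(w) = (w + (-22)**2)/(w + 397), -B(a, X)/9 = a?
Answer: -361731994/50824263 ≈ -7.1173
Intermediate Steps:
j(n) = -391
B(a, X) = -9*a
p(H, K) = -71*H
d(w) = (484 + w)/(397 + w) (d(w) = (w + 484)/(397 + w) = (484 + w)/(397 + w))
(-351831 + j(243))/(d(630) + p(-697, B(11, 7))) = (-351831 - 391)/((484 + 630)/(397 + 630) - 71*(-697)) = -352222/(1114/1027 + 49487) = -352222/50824263/1027 = -352222*1027/50824263 = -361731994/50824263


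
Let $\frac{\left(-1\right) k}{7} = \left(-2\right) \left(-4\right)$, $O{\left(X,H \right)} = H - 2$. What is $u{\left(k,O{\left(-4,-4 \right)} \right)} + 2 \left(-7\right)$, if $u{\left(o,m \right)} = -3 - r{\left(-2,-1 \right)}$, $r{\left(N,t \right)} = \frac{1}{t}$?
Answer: $-16$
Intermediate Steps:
$O{\left(X,H \right)} = -2 + H$ ($O{\left(X,H \right)} = H - 2 = -2 + H$)
$k = -56$ ($k = - 7 \left(\left(-2\right) \left(-4\right)\right) = \left(-7\right) 8 = -56$)
$u{\left(o,m \right)} = -2$ ($u{\left(o,m \right)} = -3 - \frac{1}{-1} = -3 - -1 = -3 + 1 = -2$)
$u{\left(k,O{\left(-4,-4 \right)} \right)} + 2 \left(-7\right) = -2 + 2 \left(-7\right) = -2 - 14 = -16$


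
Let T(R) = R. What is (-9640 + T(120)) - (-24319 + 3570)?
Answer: 11229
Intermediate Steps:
(-9640 + T(120)) - (-24319 + 3570) = (-9640 + 120) - (-24319 + 3570) = -9520 - 1*(-20749) = -9520 + 20749 = 11229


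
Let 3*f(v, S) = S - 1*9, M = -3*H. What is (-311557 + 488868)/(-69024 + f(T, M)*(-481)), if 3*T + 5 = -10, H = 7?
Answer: -177311/64214 ≈ -2.7612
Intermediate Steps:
M = -21 (M = -3*7 = -21)
T = -5 (T = -5/3 + (⅓)*(-10) = -5/3 - 10/3 = -5)
f(v, S) = -3 + S/3 (f(v, S) = (S - 1*9)/3 = (S - 9)/3 = (-9 + S)/3 = -3 + S/3)
(-311557 + 488868)/(-69024 + f(T, M)*(-481)) = (-311557 + 488868)/(-69024 + (-3 + (⅓)*(-21))*(-481)) = 177311/(-69024 + (-3 - 7)*(-481)) = 177311/(-69024 - 10*(-481)) = 177311/(-69024 + 4810) = 177311/(-64214) = 177311*(-1/64214) = -177311/64214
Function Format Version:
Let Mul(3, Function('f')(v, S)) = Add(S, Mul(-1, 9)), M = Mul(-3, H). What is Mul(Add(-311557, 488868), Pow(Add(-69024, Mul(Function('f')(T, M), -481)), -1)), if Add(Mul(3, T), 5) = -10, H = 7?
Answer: Rational(-177311, 64214) ≈ -2.7612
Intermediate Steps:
M = -21 (M = Mul(-3, 7) = -21)
T = -5 (T = Add(Rational(-5, 3), Mul(Rational(1, 3), -10)) = Add(Rational(-5, 3), Rational(-10, 3)) = -5)
Function('f')(v, S) = Add(-3, Mul(Rational(1, 3), S)) (Function('f')(v, S) = Mul(Rational(1, 3), Add(S, Mul(-1, 9))) = Mul(Rational(1, 3), Add(S, -9)) = Mul(Rational(1, 3), Add(-9, S)) = Add(-3, Mul(Rational(1, 3), S)))
Mul(Add(-311557, 488868), Pow(Add(-69024, Mul(Function('f')(T, M), -481)), -1)) = Mul(Add(-311557, 488868), Pow(Add(-69024, Mul(Add(-3, Mul(Rational(1, 3), -21)), -481)), -1)) = Mul(177311, Pow(Add(-69024, Mul(Add(-3, -7), -481)), -1)) = Mul(177311, Pow(Add(-69024, Mul(-10, -481)), -1)) = Mul(177311, Pow(Add(-69024, 4810), -1)) = Mul(177311, Pow(-64214, -1)) = Mul(177311, Rational(-1, 64214)) = Rational(-177311, 64214)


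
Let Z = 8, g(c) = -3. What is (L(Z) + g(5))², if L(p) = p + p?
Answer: 169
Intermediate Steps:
L(p) = 2*p
(L(Z) + g(5))² = (2*8 - 3)² = (16 - 3)² = 13² = 169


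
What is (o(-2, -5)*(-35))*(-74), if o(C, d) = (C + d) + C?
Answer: -23310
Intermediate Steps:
o(C, d) = d + 2*C
(o(-2, -5)*(-35))*(-74) = ((-5 + 2*(-2))*(-35))*(-74) = ((-5 - 4)*(-35))*(-74) = -9*(-35)*(-74) = 315*(-74) = -23310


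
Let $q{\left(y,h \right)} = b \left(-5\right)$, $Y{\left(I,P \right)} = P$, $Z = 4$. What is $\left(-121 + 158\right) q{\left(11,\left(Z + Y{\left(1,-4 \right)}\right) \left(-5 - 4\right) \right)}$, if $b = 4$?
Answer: $-740$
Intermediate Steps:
$q{\left(y,h \right)} = -20$ ($q{\left(y,h \right)} = 4 \left(-5\right) = -20$)
$\left(-121 + 158\right) q{\left(11,\left(Z + Y{\left(1,-4 \right)}\right) \left(-5 - 4\right) \right)} = \left(-121 + 158\right) \left(-20\right) = 37 \left(-20\right) = -740$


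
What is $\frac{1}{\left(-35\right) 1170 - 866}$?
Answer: $- \frac{1}{41816} \approx -2.3914 \cdot 10^{-5}$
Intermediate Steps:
$\frac{1}{\left(-35\right) 1170 - 866} = \frac{1}{-40950 - 866} = \frac{1}{-41816} = - \frac{1}{41816}$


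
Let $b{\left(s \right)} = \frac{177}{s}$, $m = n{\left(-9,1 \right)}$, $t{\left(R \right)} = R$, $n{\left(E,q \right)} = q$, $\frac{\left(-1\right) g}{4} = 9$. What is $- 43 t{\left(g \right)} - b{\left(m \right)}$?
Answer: $1371$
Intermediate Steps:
$g = -36$ ($g = \left(-4\right) 9 = -36$)
$m = 1$
$- 43 t{\left(g \right)} - b{\left(m \right)} = \left(-43\right) \left(-36\right) - \frac{177}{1} = 1548 - 177 \cdot 1 = 1548 - 177 = 1371$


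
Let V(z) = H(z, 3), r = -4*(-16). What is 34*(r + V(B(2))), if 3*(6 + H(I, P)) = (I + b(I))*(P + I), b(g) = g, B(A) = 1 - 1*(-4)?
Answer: 8636/3 ≈ 2878.7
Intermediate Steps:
B(A) = 5 (B(A) = 1 + 4 = 5)
H(I, P) = -6 + 2*I*(I + P)/3 (H(I, P) = -6 + ((I + I)*(P + I))/3 = -6 + ((2*I)*(I + P))/3 = -6 + (2*I*(I + P))/3 = -6 + 2*I*(I + P)/3)
r = 64
V(z) = -6 + 2*z + 2*z²/3 (V(z) = -6 + 2*z²/3 + (⅔)*z*3 = -6 + 2*z²/3 + 2*z = -6 + 2*z + 2*z²/3)
34*(r + V(B(2))) = 34*(64 + (-6 + 2*5 + (⅔)*5²)) = 34*(64 + (-6 + 10 + (⅔)*25)) = 34*(64 + (-6 + 10 + 50/3)) = 34*(64 + 62/3) = 34*(254/3) = 8636/3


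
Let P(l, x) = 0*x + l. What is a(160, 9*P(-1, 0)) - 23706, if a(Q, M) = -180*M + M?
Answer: -22095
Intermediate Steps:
P(l, x) = l (P(l, x) = 0 + l = l)
a(Q, M) = -179*M
a(160, 9*P(-1, 0)) - 23706 = -1611*(-1) - 23706 = -179*(-9) - 23706 = 1611 - 23706 = -22095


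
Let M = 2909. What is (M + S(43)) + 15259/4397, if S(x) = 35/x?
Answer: 550817571/189071 ≈ 2913.3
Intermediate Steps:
(M + S(43)) + 15259/4397 = (2909 + 35/43) + 15259/4397 = 125122/43 + 15259/4397 = 550817571/189071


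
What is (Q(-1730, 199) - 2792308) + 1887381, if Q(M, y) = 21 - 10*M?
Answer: -887606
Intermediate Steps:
(Q(-1730, 199) - 2792308) + 1887381 = ((21 - 10*(-1730)) - 2792308) + 1887381 = ((21 + 17300) - 2792308) + 1887381 = (17321 - 2792308) + 1887381 = -2774987 + 1887381 = -887606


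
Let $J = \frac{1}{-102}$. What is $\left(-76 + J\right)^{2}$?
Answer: $\frac{60109009}{10404} \approx 5777.5$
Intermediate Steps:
$J = - \frac{1}{102} \approx -0.0098039$
$\left(-76 + J\right)^{2} = \left(-76 - \frac{1}{102}\right)^{2} = \left(- \frac{7753}{102}\right)^{2} = \frac{60109009}{10404}$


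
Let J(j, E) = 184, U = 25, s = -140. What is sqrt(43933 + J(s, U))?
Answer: sqrt(44117) ≈ 210.04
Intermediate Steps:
sqrt(43933 + J(s, U)) = sqrt(43933 + 184) = sqrt(44117)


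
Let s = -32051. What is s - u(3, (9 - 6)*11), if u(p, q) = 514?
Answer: -32565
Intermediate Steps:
s - u(3, (9 - 6)*11) = -32051 - 1*514 = -32051 - 514 = -32565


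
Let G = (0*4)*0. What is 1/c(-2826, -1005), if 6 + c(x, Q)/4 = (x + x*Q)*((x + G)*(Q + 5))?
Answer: 1/32072884415976 ≈ 3.1179e-14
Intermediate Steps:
G = 0 (G = 0*0 = 0)
c(x, Q) = -24 + 4*x*(5 + Q)*(x + Q*x) (c(x, Q) = -24 + 4*((x + x*Q)*((x + 0)*(Q + 5))) = -24 + 4*((x + Q*x)*(x*(5 + Q))) = -24 + 4*(x*(5 + Q)*(x + Q*x)) = -24 + 4*x*(5 + Q)*(x + Q*x))
1/c(-2826, -1005) = 1/(-24 + 20*(-2826)² + 4*(-1005)²*(-2826)² + 24*(-1005)*(-2826)²) = 1/(-24 + 20*7986276 + 4*1010025*7986276 + 24*(-1005)*7986276) = 1/(-24 + 159725520 + 32265353667600 - 192628977120) = 1/32072884415976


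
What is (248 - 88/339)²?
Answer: 7053312256/114921 ≈ 61375.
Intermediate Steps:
(248 - 88/339)² = (83984/339)² = 7053312256/114921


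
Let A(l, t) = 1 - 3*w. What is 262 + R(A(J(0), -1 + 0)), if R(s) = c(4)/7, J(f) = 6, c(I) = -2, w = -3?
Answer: 1832/7 ≈ 261.71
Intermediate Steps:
A(l, t) = 10 (A(l, t) = 1 - 3*(-3) = 1 + 9 = 10)
R(s) = -2/7
262 + R(A(J(0), -1 + 0)) = 262 - 2/7 = 1832/7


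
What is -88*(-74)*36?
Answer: 234432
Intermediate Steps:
-88*(-74)*36 = 6512*36 = 234432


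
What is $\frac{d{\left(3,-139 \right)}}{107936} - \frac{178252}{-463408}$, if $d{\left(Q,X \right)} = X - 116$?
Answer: $\frac{1195102427}{3126150368} \approx 0.38229$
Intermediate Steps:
$d{\left(Q,X \right)} = -116 + X$ ($d{\left(Q,X \right)} = X - 116 = -116 + X$)
$\frac{d{\left(3,-139 \right)}}{107936} - \frac{178252}{-463408} = \frac{-116 - 139}{107936} - \frac{178252}{-463408} = \left(-255\right) \frac{1}{107936} - - \frac{44563}{115852} = - \frac{255}{107936} + \frac{44563}{115852} = \frac{1195102427}{3126150368}$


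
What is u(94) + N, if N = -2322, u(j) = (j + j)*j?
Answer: 15350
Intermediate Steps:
u(j) = 2*j² (u(j) = (2*j)*j = 2*j²)
u(94) + N = 2*94² - 2322 = 2*8836 - 2322 = 17672 - 2322 = 15350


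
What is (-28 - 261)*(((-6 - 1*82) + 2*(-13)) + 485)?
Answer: -107219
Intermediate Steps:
(-28 - 261)*(((-6 - 1*82) + 2*(-13)) + 485) = -289*(((-6 - 82) - 26) + 485) = -289*((-88 - 26) + 485) = -289*(-114 + 485) = -289*371 = -107219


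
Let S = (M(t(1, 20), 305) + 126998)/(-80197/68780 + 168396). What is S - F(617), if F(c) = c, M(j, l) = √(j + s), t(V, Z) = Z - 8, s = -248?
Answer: -7137480430971/11582196683 + 137560*I*√59/11582196683 ≈ -616.25 + 9.1228e-5*I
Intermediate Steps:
t(V, Z) = -8 + Z
M(j, l) = √(-248 + j) (M(j, l) = √(j - 248) = √(-248 + j))
S = 8734922440/11582196683 + 137560*I*√59/11582196683 (S = (√(-248 + (-8 + 20)) + 126998)/(-80197/68780 + 168396) = (√(-248 + 12) + 126998)/(-80197*1/68780 + 168396) = (√(-236) + 126998)/(-80197/68780 + 168396) = (2*I*√59 + 126998)/(11582196683/68780) = (126998 + 2*I*√59)*(68780/11582196683) = 8734922440/11582196683 + 137560*I*√59/11582196683 ≈ 0.75417 + 9.1228e-5*I)
S - F(617) = (8734922440/11582196683 + 137560*I*√59/11582196683) - 1*617 = (8734922440/11582196683 + 137560*I*√59/11582196683) - 617 = -7137480430971/11582196683 + 137560*I*√59/11582196683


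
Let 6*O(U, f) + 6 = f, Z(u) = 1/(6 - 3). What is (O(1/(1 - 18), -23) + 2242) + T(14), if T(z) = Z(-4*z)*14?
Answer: 13451/6 ≈ 2241.8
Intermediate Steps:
Z(u) = ⅓ (Z(u) = 1/3 = ⅓)
O(U, f) = -1 + f/6
T(z) = 14/3 (T(z) = (⅓)*14 = 14/3)
(O(1/(1 - 18), -23) + 2242) + T(14) = ((-1 + (⅙)*(-23)) + 2242) + 14/3 = ((-1 - 23/6) + 2242) + 14/3 = (-29/6 + 2242) + 14/3 = 13423/6 + 14/3 = 13451/6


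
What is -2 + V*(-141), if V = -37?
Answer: 5215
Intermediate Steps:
-2 + V*(-141) = -2 - 37*(-141) = -2 + 5217 = 5215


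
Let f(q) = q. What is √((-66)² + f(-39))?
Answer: √4317 ≈ 65.704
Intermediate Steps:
√((-66)² + f(-39)) = √((-66)² - 39) = √(4356 - 39) = √4317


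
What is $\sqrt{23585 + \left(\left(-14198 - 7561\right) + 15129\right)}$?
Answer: $\sqrt{16955} \approx 130.21$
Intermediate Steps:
$\sqrt{23585 + \left(\left(-14198 - 7561\right) + 15129\right)} = \sqrt{23585 + \left(-21759 + 15129\right)} = \sqrt{23585 - 6630} = \sqrt{16955}$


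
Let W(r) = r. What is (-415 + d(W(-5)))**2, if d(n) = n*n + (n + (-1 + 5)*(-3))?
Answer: 165649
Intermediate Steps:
d(n) = -12 + n + n**2 (d(n) = n**2 + (n + 4*(-3)) = n**2 + (n - 12) = n**2 + (-12 + n) = -12 + n + n**2)
(-415 + d(W(-5)))**2 = (-415 + (-12 - 5 + (-5)**2))**2 = (-415 + (-12 - 5 + 25))**2 = (-415 + 8)**2 = (-407)**2 = 165649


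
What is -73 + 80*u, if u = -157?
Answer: -12633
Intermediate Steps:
-73 + 80*u = -73 + 80*(-157) = -73 - 12560 = -12633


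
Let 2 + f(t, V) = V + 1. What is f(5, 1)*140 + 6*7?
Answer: 42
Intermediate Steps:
f(t, V) = -1 + V (f(t, V) = -2 + (V + 1) = -2 + (1 + V) = -1 + V)
f(5, 1)*140 + 6*7 = (-1 + 1)*140 + 6*7 = 0*140 + 42 = 0 + 42 = 42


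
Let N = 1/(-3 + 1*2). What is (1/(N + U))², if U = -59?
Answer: 1/3600 ≈ 0.00027778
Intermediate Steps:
N = -1 (N = 1/(-3 + 2) = 1/(-1) = -1)
(1/(N + U))² = (1/(-1 - 59))² = (1/(-60))² = (-1/60)² = 1/3600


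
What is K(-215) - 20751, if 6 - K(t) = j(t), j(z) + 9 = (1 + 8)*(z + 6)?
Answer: -18855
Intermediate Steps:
j(z) = 45 + 9*z (j(z) = -9 + (1 + 8)*(z + 6) = -9 + 9*(6 + z) = -9 + (54 + 9*z) = 45 + 9*z)
K(t) = -39 - 9*t (K(t) = 6 - (45 + 9*t) = 6 + (-45 - 9*t) = -39 - 9*t)
K(-215) - 20751 = (-39 - 9*(-215)) - 20751 = (-39 + 1935) - 20751 = 1896 - 20751 = -18855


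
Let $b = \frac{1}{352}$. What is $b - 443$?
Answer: $- \frac{155935}{352} \approx -443.0$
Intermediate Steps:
$b = \frac{1}{352} \approx 0.0028409$
$b - 443 = \frac{1}{352} - 443 = - \frac{155935}{352}$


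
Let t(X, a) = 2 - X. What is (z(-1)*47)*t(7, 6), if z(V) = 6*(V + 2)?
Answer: -1410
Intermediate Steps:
z(V) = 12 + 6*V (z(V) = 6*(2 + V) = 12 + 6*V)
(z(-1)*47)*t(7, 6) = ((12 + 6*(-1))*47)*(2 - 1*7) = ((12 - 6)*47)*(2 - 7) = (6*47)*(-5) = 282*(-5) = -1410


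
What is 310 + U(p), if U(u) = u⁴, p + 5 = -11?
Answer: 65846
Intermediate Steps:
p = -16 (p = -5 - 11 = -16)
310 + U(p) = 310 + (-16)⁴ = 310 + 65536 = 65846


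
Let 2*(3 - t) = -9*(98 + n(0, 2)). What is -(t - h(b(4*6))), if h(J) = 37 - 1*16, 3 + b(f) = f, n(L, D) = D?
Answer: -432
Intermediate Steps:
b(f) = -3 + f
t = 453 (t = 3 - (-9)*(98 + 2)/2 = 3 - (-9)*100/2 = 3 - 1/2*(-900) = 3 + 450 = 453)
h(J) = 21 (h(J) = 37 - 16 = 21)
-(t - h(b(4*6))) = -(453 - 1*21) = -(453 - 21) = -1*432 = -432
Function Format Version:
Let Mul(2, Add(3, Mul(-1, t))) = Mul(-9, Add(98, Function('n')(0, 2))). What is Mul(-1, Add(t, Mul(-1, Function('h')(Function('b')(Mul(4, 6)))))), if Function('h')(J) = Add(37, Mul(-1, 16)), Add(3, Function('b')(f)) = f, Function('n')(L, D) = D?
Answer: -432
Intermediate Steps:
Function('b')(f) = Add(-3, f)
t = 453 (t = Add(3, Mul(Rational(-1, 2), Mul(-9, Add(98, 2)))) = Add(3, Mul(Rational(-1, 2), Mul(-9, 100))) = Add(3, Mul(Rational(-1, 2), -900)) = Add(3, 450) = 453)
Function('h')(J) = 21 (Function('h')(J) = Add(37, -16) = 21)
Mul(-1, Add(t, Mul(-1, Function('h')(Function('b')(Mul(4, 6)))))) = Mul(-1, Add(453, Mul(-1, 21))) = Mul(-1, Add(453, -21)) = Mul(-1, 432) = -432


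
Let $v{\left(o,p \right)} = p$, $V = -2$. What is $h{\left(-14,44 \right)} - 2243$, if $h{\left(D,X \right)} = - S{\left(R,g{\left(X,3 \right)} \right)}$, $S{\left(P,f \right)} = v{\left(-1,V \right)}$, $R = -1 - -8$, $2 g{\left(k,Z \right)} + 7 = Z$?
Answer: $-2241$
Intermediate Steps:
$g{\left(k,Z \right)} = - \frac{7}{2} + \frac{Z}{2}$
$R = 7$ ($R = -1 + 8 = 7$)
$S{\left(P,f \right)} = -2$
$h{\left(D,X \right)} = 2$ ($h{\left(D,X \right)} = \left(-1\right) \left(-2\right) = 2$)
$h{\left(-14,44 \right)} - 2243 = 2 - 2243 = -2241$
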